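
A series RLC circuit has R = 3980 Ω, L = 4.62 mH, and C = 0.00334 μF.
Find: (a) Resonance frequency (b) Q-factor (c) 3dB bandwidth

Step 1 — Resonance: ω₀ = 1/√(LC) = 1/√(0.00462·3.34e-09) = 2.546e+05 rad/s.
Step 2 — f₀ = ω₀/(2π) = 4.052e+04 Hz.
Step 3 — Series Q: Q = ω₀L/R = 2.546e+05·0.00462/3980 = 0.2955.
Step 4 — Bandwidth: Δω = ω₀/Q = 8.615e+05 rad/s; BW = Δω/(2π) = 1.371e+05 Hz.

(a) f₀ = 4.052e+04 Hz  (b) Q = 0.2955  (c) BW = 1.371e+05 Hz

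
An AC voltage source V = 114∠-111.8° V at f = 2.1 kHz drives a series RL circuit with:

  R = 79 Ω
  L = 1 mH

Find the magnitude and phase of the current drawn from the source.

Step 1 — Angular frequency: ω = 2π·f = 2π·2100 = 1.319e+04 rad/s.
Step 2 — Component impedances:
  R: Z = R = 79 Ω
  L: Z = jωL = j·1.319e+04·0.001 = 0 + j13.19 Ω
Step 3 — Series combination: Z_total = R + L = 79 + j13.19 Ω = 80.09∠9.5° Ω.
Step 4 — Source phasor: V = 114∠-111.8° V = -42.34 - j105.8 V.
Step 5 — Ohm's law: I = V / Z_total = (-42.34 - j105.8) / (79 + j13.19) = -0.7391 - j1.216 A.
Step 6 — Convert to polar: |I| = 1.423 A, ∠I = -121.3°.

I = 1.423∠-121.3° A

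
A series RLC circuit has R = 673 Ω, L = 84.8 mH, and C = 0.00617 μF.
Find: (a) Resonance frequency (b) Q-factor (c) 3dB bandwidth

Step 1 — Resonance: ω₀ = 1/√(LC) = 1/√(0.0848·6.17e-09) = 4.372e+04 rad/s.
Step 2 — f₀ = ω₀/(2π) = 6958 Hz.
Step 3 — Series Q: Q = ω₀L/R = 4.372e+04·0.0848/673 = 5.509.
Step 4 — Bandwidth: Δω = ω₀/Q = 7936 rad/s; BW = Δω/(2π) = 1263 Hz.

(a) f₀ = 6958 Hz  (b) Q = 5.509  (c) BW = 1263 Hz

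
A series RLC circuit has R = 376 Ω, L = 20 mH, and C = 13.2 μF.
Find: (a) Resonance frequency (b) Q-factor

Step 1 — Resonance condition Im(Z)=0 gives ω₀ = 1/√(LC).
Step 2 — ω₀ = 1/√(0.02·1.32e-05) = 1946 rad/s.
Step 3 — f₀ = ω₀/(2π) = 309.8 Hz.
Step 4 — Series Q: Q = ω₀L/R = 1946·0.02/376 = 0.1035.

(a) f₀ = 309.8 Hz  (b) Q = 0.1035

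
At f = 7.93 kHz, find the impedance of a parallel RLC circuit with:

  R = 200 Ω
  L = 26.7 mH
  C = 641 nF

Step 1 — Angular frequency: ω = 2π·f = 2π·7930 = 4.983e+04 rad/s.
Step 2 — Component impedances:
  R: Z = R = 200 Ω
  L: Z = jωL = j·4.983e+04·0.0267 = 0 + j1330 Ω
  C: Z = 1/(jωC) = -j/(ω·C) = 0 - j31.31 Ω
Step 3 — Parallel combination: 1/Z_total = 1/R + 1/L + 1/C; Z_total = 5.012 - j31.26 Ω = 31.66∠-80.9° Ω.

Z = 5.012 - j31.26 Ω = 31.66∠-80.9° Ω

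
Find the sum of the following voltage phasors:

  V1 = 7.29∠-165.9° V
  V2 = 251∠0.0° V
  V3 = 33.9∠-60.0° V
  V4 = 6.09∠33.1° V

Step 1 — Convert each phasor to rectangular form:
  V1 = 7.29·(cos(-165.9°) + j·sin(-165.9°)) = -7.07 - j1.776 V
  V2 = 251·(cos(0.0°) + j·sin(0.0°)) = 251 V
  V3 = 33.9·(cos(-60.0°) + j·sin(-60.0°)) = 16.95 - j29.36 V
  V4 = 6.09·(cos(33.1°) + j·sin(33.1°)) = 5.102 + j3.326 V
Step 2 — Sum components: V_total = 266 - j27.81 V.
Step 3 — Convert to polar: |V_total| = 267.4 V, ∠V_total = -6.0°.

V_total = 267.4∠-6.0° V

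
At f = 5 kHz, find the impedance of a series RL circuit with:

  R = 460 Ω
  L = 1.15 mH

Step 1 — Angular frequency: ω = 2π·f = 2π·5000 = 3.142e+04 rad/s.
Step 2 — Component impedances:
  R: Z = R = 460 Ω
  L: Z = jωL = j·3.142e+04·0.00115 = 0 + j36.13 Ω
Step 3 — Series combination: Z_total = R + L = 460 + j36.13 Ω = 461.4∠4.5° Ω.

Z = 460 + j36.13 Ω = 461.4∠4.5° Ω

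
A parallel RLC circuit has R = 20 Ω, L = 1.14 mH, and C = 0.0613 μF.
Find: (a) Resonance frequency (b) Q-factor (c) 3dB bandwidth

Step 1 — Resonance: ω₀ = 1/√(LC) = 1/√(0.00114·6.13e-08) = 1.196e+05 rad/s.
Step 2 — f₀ = ω₀/(2π) = 1.904e+04 Hz.
Step 3 — Parallel Q: Q = R/(ω₀L) = 20/(1.196e+05·0.00114) = 0.1467.
Step 4 — Bandwidth: Δω = ω₀/Q = 8.157e+05 rad/s; BW = Δω/(2π) = 1.298e+05 Hz.

(a) f₀ = 1.904e+04 Hz  (b) Q = 0.1467  (c) BW = 1.298e+05 Hz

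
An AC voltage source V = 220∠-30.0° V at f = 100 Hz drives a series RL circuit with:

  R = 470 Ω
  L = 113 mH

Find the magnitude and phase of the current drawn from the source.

Step 1 — Angular frequency: ω = 2π·f = 2π·100 = 628.3 rad/s.
Step 2 — Component impedances:
  R: Z = R = 470 Ω
  L: Z = jωL = j·628.3·0.113 = 0 + j71 Ω
Step 3 — Series combination: Z_total = R + L = 470 + j71 Ω = 475.3∠8.6° Ω.
Step 4 — Source phasor: V = 220∠-30.0° V = 190.5 - j110 V.
Step 5 — Ohm's law: I = V / Z_total = (190.5 - j110) / (470 + j71) = 0.3618 - j0.2887 A.
Step 6 — Convert to polar: |I| = 0.4628 A, ∠I = -38.6°.

I = 0.4628∠-38.6° A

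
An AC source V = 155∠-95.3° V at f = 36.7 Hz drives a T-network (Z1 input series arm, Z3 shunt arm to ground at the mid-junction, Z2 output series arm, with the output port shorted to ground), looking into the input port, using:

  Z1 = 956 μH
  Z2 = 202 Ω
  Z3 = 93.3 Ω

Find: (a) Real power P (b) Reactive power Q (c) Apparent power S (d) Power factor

Step 1 — Angular frequency: ω = 2π·f = 2π·36.7 = 230.6 rad/s.
Step 2 — Component impedances:
  Z1: Z = jωL = j·230.6·0.000956 = 0 + j0.2204 Ω
  Z2: Z = R = 202 Ω
  Z3: Z = R = 93.3 Ω
Step 3 — With the output port shorted to ground, the output series arm Z2 runs from the junction to ground; the shunt arm Z3 also runs from the junction to ground. They appear in parallel: Z3 || Z2 = 63.82 Ω.
Step 4 — Series with input arm Z1: Z_in = Z1 + (Z3 || Z2) = 63.82 + j0.2204 Ω = 63.82∠0.2° Ω.
Step 5 — Source phasor: V = 155∠-95.3° V = -14.32 - j154.3 V.
Step 6 — Current: I = V / Z = -0.2327 - j2.417 A = 2.429∠-95.5° A.
Step 7 — Complex power: S = V·I* = 376.4 + j1.3 VA.
Step 8 — Real power: P = Re(S) = 376.4 W.
Step 9 — Reactive power: Q = Im(S) = 1.3 VAR.
Step 10 — Apparent power: |S| = 376.4 VA.
Step 11 — Power factor: PF = P/|S| = 1 (lagging).

(a) P = 376.4 W  (b) Q = 1.3 VAR  (c) S = 376.4 VA  (d) PF = 1 (lagging)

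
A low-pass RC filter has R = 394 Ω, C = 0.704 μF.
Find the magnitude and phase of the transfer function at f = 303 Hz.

Step 1 — Angular frequency: ω = 2π·303 = 1904 rad/s.
Step 2 — Transfer function: H(jω) = 1/(1 + jωRC).
Step 3 — Denominator: 1 + jωRC = 1 + j·1904·394·7.04e-07 = 1 + j0.5281.
Step 4 — H = 0.7819 - j0.4129.
Step 5 — Magnitude: |H| = 0.8843 (-1.1 dB); phase: φ = -27.8°.

|H| = 0.8843 (-1.1 dB), φ = -27.8°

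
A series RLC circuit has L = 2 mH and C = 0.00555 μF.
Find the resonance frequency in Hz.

Step 1 — Resonance condition Im(Z)=0 gives ω₀ = 1/√(LC).
Step 2 — ω₀ = 1/√(0.002·5.55e-09) = 3.002e+05 rad/s.
Step 3 — f₀ = ω₀/(2π) = 4.777e+04 Hz.

f₀ = 4.777e+04 Hz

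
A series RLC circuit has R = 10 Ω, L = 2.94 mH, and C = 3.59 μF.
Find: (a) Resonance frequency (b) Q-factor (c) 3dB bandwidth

Step 1 — Resonance condition Im(Z)=0 gives ω₀ = 1/√(LC).
Step 2 — ω₀ = 1/√(0.00294·3.59e-06) = 9734 rad/s.
Step 3 — f₀ = ω₀/(2π) = 1549 Hz.
Step 4 — Series Q: Q = ω₀L/R = 9734·0.00294/10 = 2.862.
Step 5 — 3dB bandwidth: Δω = ω₀/Q = 3401 rad/s; BW = Δω/(2π) = 541.3 Hz.

(a) f₀ = 1549 Hz  (b) Q = 2.862  (c) BW = 541.3 Hz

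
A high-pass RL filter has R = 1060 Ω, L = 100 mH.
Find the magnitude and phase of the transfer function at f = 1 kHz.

Step 1 — Angular frequency: ω = 2π·1000 = 6283 rad/s.
Step 2 — Transfer function: H(jω) = jωL/(R + jωL).
Step 3 — Numerator jωL = j·628.3; denominator R + jωL = 1060 + j628.3.
Step 4 — H = 0.26 + j0.4386.
Step 5 — Magnitude: |H| = 0.5099 (-5.9 dB); phase: φ = 59.3°.

|H| = 0.5099 (-5.9 dB), φ = 59.3°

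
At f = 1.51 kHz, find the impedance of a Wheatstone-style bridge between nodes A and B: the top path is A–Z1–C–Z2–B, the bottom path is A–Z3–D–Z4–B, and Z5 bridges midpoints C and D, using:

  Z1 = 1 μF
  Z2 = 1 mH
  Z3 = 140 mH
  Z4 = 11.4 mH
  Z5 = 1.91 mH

Step 1 — Angular frequency: ω = 2π·f = 2π·1510 = 9488 rad/s.
Step 2 — Component impedances:
  Z1: Z = 1/(jωC) = -j/(ω·C) = 0 - j105.4 Ω
  Z2: Z = jωL = j·9488·0.001 = 0 + j9.488 Ω
  Z3: Z = jωL = j·9488·0.14 = 0 + j1328 Ω
  Z4: Z = jωL = j·9488·0.0114 = 0 + j108.2 Ω
  Z5: Z = jωL = j·9488·0.00191 = 0 + j18.12 Ω
Step 3 — Bridge requires nodal analysis (the Z5 bridge couples midpoints C and D, so the two paths cannot be reduced to a simple series/parallel combination). Setting node B to ground and injecting 1 A at node A, the 3-node admittance system at A, C, D solves to V_A = Z_AB = 0 - j105.3 Ω = 105.3∠-90.0° Ω.

Z = 0 - j105.3 Ω = 105.3∠-90.0° Ω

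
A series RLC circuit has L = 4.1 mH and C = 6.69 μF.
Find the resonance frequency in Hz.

Step 1 — Resonance condition Im(Z)=0 gives ω₀ = 1/√(LC).
Step 2 — ω₀ = 1/√(0.0041·6.69e-06) = 6038 rad/s.
Step 3 — f₀ = ω₀/(2π) = 961 Hz.

f₀ = 961 Hz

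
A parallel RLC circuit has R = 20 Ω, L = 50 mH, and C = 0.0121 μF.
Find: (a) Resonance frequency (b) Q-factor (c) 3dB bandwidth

Step 1 — Resonance: ω₀ = 1/√(LC) = 1/√(0.05·1.21e-08) = 4.066e+04 rad/s.
Step 2 — f₀ = ω₀/(2π) = 6471 Hz.
Step 3 — Parallel Q: Q = R/(ω₀L) = 20/(4.066e+04·0.05) = 0.009839.
Step 4 — Bandwidth: Δω = ω₀/Q = 4.132e+06 rad/s; BW = Δω/(2π) = 6.577e+05 Hz.

(a) f₀ = 6471 Hz  (b) Q = 0.009839  (c) BW = 6.577e+05 Hz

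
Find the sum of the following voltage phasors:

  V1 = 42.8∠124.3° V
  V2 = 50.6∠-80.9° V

Step 1 — Convert each phasor to rectangular form:
  V1 = 42.8·(cos(124.3°) + j·sin(124.3°)) = -24.12 + j35.36 V
  V2 = 50.6·(cos(-80.9°) + j·sin(-80.9°)) = 8.003 - j49.96 V
Step 2 — Sum components: V_total = -16.12 - j14.61 V.
Step 3 — Convert to polar: |V_total| = 21.75 V, ∠V_total = -137.8°.

V_total = 21.75∠-137.8° V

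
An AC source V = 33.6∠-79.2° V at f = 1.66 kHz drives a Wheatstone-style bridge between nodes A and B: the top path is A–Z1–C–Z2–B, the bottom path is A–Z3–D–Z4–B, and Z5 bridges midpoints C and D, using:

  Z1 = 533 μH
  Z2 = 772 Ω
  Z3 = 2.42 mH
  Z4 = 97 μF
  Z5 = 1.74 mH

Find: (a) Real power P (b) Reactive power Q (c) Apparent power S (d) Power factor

Step 1 — Angular frequency: ω = 2π·f = 2π·1660 = 1.043e+04 rad/s.
Step 2 — Component impedances:
  Z1: Z = jωL = j·1.043e+04·0.000533 = 0 + j5.559 Ω
  Z2: Z = R = 772 Ω
  Z3: Z = jωL = j·1.043e+04·0.00242 = 0 + j25.24 Ω
  Z4: Z = 1/(jωC) = -j/(ω·C) = 0 - j0.9884 Ω
  Z5: Z = jωL = j·1.043e+04·0.00174 = 0 + j18.15 Ω
Step 3 — Bridge requires nodal analysis (the Z5 bridge couples midpoints C and D, so the two paths cannot be reduced to a simple series/parallel combination). Setting node B to ground and injecting 1 A at node A, the 3-node admittance system at A, C, D solves to V_A = Z_AB = 0.09073 + j11.24 Ω = 11.24∠89.5° Ω.
Step 4 — Source phasor: V = 33.6∠-79.2° V = 6.296 - j33 V.
Step 5 — Current: I = V / Z = -2.933 - j0.5841 A = 2.99∠-168.7° A.
Step 6 — Complex power: S = V·I* = 0.8114 + j100.5 VA.
Step 7 — Real power: P = Re(S) = 0.8114 W.
Step 8 — Reactive power: Q = Im(S) = 100.5 VAR.
Step 9 — Apparent power: |S| = 100.5 VA.
Step 10 — Power factor: PF = P/|S| = 0.008075 (lagging).

(a) P = 0.8114 W  (b) Q = 100.5 VAR  (c) S = 100.5 VA  (d) PF = 0.008075 (lagging)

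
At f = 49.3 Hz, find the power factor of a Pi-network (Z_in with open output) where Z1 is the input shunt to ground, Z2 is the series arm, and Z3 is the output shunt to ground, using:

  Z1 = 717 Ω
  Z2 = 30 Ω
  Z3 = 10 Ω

Step 1 — Angular frequency: ω = 2π·f = 2π·49.3 = 309.8 rad/s.
Step 2 — Component impedances:
  Z1: Z = R = 717 Ω
  Z2: Z = R = 30 Ω
  Z3: Z = R = 10 Ω
Step 3 — With open output, the series arm Z2 and the output shunt Z3 appear in series to ground: Z2 + Z3 = 40 Ω.
Step 4 — Parallel with input shunt Z1: Z_in = Z1 || (Z2 + Z3) = 37.89 Ω = 37.89∠0.0° Ω.
Step 5 — Power factor: PF = cos(φ) = Re(Z)/|Z| = 37.89/37.89 = 1.
Step 6 — Type: Im(Z) = 0 ⇒ unity (phase φ = 0.0°).

PF = 1 (unity, φ = 0.0°)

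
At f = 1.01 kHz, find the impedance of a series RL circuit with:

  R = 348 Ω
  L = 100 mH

Step 1 — Angular frequency: ω = 2π·f = 2π·1010 = 6346 rad/s.
Step 2 — Component impedances:
  R: Z = R = 348 Ω
  L: Z = jωL = j·6346·0.1 = 0 + j634.6 Ω
Step 3 — Series combination: Z_total = R + L = 348 + j634.6 Ω = 723.8∠61.3° Ω.

Z = 348 + j634.6 Ω = 723.8∠61.3° Ω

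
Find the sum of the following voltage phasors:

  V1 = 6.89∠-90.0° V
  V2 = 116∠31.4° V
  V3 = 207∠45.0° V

Step 1 — Convert each phasor to rectangular form:
  V1 = 6.89·(cos(-90.0°) + j·sin(-90.0°)) = 0 - j6.89 V
  V2 = 116·(cos(31.4°) + j·sin(31.4°)) = 99.01 + j60.44 V
  V3 = 207·(cos(45.0°) + j·sin(45.0°)) = 146.4 + j146.4 V
Step 2 — Sum components: V_total = 245.4 + j199.9 V.
Step 3 — Convert to polar: |V_total| = 316.5 V, ∠V_total = 39.2°.

V_total = 316.5∠39.2° V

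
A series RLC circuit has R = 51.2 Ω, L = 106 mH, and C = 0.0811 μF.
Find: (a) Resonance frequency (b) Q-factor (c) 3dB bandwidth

Step 1 — Resonance: ω₀ = 1/√(LC) = 1/√(0.106·8.11e-08) = 1.079e+04 rad/s.
Step 2 — f₀ = ω₀/(2π) = 1717 Hz.
Step 3 — Series Q: Q = ω₀L/R = 1.079e+04·0.106/51.2 = 22.33.
Step 4 — Bandwidth: Δω = ω₀/Q = 483 rad/s; BW = Δω/(2π) = 76.87 Hz.

(a) f₀ = 1717 Hz  (b) Q = 22.33  (c) BW = 76.87 Hz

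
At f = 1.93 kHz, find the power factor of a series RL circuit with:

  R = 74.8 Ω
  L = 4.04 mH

Step 1 — Angular frequency: ω = 2π·f = 2π·1930 = 1.213e+04 rad/s.
Step 2 — Component impedances:
  R: Z = R = 74.8 Ω
  L: Z = jωL = j·1.213e+04·0.00404 = 0 + j48.99 Ω
Step 3 — Series combination: Z_total = R + L = 74.8 + j48.99 Ω = 89.42∠33.2° Ω.
Step 4 — Power factor: PF = cos(φ) = Re(Z)/|Z| = 74.8/89.42 = 0.8365.
Step 5 — Type: Im(Z) = 48.99 ⇒ lagging (phase φ = 33.2°).

PF = 0.8365 (lagging, φ = 33.2°)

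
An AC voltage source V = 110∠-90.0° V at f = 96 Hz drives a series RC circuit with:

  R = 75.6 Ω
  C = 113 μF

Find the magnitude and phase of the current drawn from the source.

Step 1 — Angular frequency: ω = 2π·f = 2π·96 = 603.2 rad/s.
Step 2 — Component impedances:
  R: Z = R = 75.6 Ω
  C: Z = 1/(jωC) = -j/(ω·C) = 0 - j14.67 Ω
Step 3 — Series combination: Z_total = R + C = 75.6 - j14.67 Ω = 77.01∠-11.0° Ω.
Step 4 — Source phasor: V = 110∠-90.0° V = 0 - j110 V.
Step 5 — Ohm's law: I = V / Z_total = (0 - j110) / (75.6 - j14.67) = 0.2721 - j1.402 A.
Step 6 — Convert to polar: |I| = 1.428 A, ∠I = -79.0°.

I = 1.428∠-79.0° A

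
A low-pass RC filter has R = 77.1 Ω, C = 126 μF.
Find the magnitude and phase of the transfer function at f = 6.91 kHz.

Step 1 — Angular frequency: ω = 2π·6910 = 4.342e+04 rad/s.
Step 2 — Transfer function: H(jω) = 1/(1 + jωRC).
Step 3 — Denominator: 1 + jωRC = 1 + j·4.342e+04·77.1·0.000126 = 1 + j421.8.
Step 4 — H = 5.621e-06 - j0.002371.
Step 5 — Magnitude: |H| = 0.002371 (-52.5 dB); phase: φ = -89.9°.

|H| = 0.002371 (-52.5 dB), φ = -89.9°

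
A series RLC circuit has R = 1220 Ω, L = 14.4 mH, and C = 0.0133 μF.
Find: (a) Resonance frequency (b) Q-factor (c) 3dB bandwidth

Step 1 — Resonance: ω₀ = 1/√(LC) = 1/√(0.0144·1.33e-08) = 7.226e+04 rad/s.
Step 2 — f₀ = ω₀/(2π) = 1.15e+04 Hz.
Step 3 — Series Q: Q = ω₀L/R = 7.226e+04·0.0144/1220 = 0.8529.
Step 4 — Bandwidth: Δω = ω₀/Q = 8.472e+04 rad/s; BW = Δω/(2π) = 1.348e+04 Hz.

(a) f₀ = 1.15e+04 Hz  (b) Q = 0.8529  (c) BW = 1.348e+04 Hz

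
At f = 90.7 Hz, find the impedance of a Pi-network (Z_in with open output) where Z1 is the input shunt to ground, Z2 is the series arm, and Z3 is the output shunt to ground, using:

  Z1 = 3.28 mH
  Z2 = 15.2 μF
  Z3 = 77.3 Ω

Step 1 — Angular frequency: ω = 2π·f = 2π·90.7 = 569.9 rad/s.
Step 2 — Component impedances:
  Z1: Z = jωL = j·569.9·0.00328 = 0 + j1.869 Ω
  Z2: Z = 1/(jωC) = -j/(ω·C) = 0 - j115.4 Ω
  Z3: Z = R = 77.3 Ω
Step 3 — With open output, the series arm Z2 and the output shunt Z3 appear in series to ground: Z2 + Z3 = 77.3 - j115.4 Ω.
Step 4 — Parallel with input shunt Z1: Z_in = Z1 || (Z2 + Z3) = 0.01431 + j1.89 Ω = 1.89∠89.6° Ω.

Z = 0.01431 + j1.89 Ω = 1.89∠89.6° Ω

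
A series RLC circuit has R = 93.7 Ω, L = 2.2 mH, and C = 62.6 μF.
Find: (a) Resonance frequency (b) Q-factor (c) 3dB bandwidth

Step 1 — Resonance condition Im(Z)=0 gives ω₀ = 1/√(LC).
Step 2 — ω₀ = 1/√(0.0022·6.26e-05) = 2695 rad/s.
Step 3 — f₀ = ω₀/(2π) = 428.9 Hz.
Step 4 — Series Q: Q = ω₀L/R = 2695·0.0022/93.7 = 0.06327.
Step 5 — 3dB bandwidth: Δω = ω₀/Q = 4.259e+04 rad/s; BW = Δω/(2π) = 6779 Hz.

(a) f₀ = 428.9 Hz  (b) Q = 0.06327  (c) BW = 6779 Hz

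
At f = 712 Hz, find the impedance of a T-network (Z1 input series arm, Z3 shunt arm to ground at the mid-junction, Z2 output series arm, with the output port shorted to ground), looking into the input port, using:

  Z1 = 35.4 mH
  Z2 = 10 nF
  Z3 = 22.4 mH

Step 1 — Angular frequency: ω = 2π·f = 2π·712 = 4474 rad/s.
Step 2 — Component impedances:
  Z1: Z = jωL = j·4474·0.0354 = 0 + j158.4 Ω
  Z2: Z = 1/(jωC) = -j/(ω·C) = 0 - j2.235e+04 Ω
  Z3: Z = jωL = j·4474·0.0224 = 0 + j100.2 Ω
Step 3 — With the output port shorted to ground, the output series arm Z2 runs from the junction to ground; the shunt arm Z3 also runs from the junction to ground. They appear in parallel: Z3 || Z2 = 0 + j100.7 Ω.
Step 4 — Series with input arm Z1: Z_in = Z1 + (Z3 || Z2) = 0 + j259 Ω = 259∠90.0° Ω.

Z = 0 + j259 Ω = 259∠90.0° Ω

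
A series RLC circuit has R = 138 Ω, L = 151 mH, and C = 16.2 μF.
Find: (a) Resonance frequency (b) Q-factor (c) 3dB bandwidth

Step 1 — Resonance condition Im(Z)=0 gives ω₀ = 1/√(LC).
Step 2 — ω₀ = 1/√(0.151·1.62e-05) = 639.4 rad/s.
Step 3 — f₀ = ω₀/(2π) = 101.8 Hz.
Step 4 — Series Q: Q = ω₀L/R = 639.4·0.151/138 = 0.6996.
Step 5 — 3dB bandwidth: Δω = ω₀/Q = 913.9 rad/s; BW = Δω/(2π) = 145.5 Hz.

(a) f₀ = 101.8 Hz  (b) Q = 0.6996  (c) BW = 145.5 Hz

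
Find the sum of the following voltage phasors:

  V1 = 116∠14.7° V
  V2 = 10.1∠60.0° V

Step 1 — Convert each phasor to rectangular form:
  V1 = 116·(cos(14.7°) + j·sin(14.7°)) = 112.2 + j29.44 V
  V2 = 10.1·(cos(60.0°) + j·sin(60.0°)) = 5.05 + j8.747 V
Step 2 — Sum components: V_total = 117.3 + j38.18 V.
Step 3 — Convert to polar: |V_total| = 123.3 V, ∠V_total = 18.0°.

V_total = 123.3∠18.0° V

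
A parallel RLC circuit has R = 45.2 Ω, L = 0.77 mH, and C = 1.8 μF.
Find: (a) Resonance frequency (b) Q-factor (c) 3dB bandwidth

Step 1 — Resonance: ω₀ = 1/√(LC) = 1/√(0.00077·1.8e-06) = 2.686e+04 rad/s.
Step 2 — f₀ = ω₀/(2π) = 4275 Hz.
Step 3 — Parallel Q: Q = R/(ω₀L) = 45.2/(2.686e+04·0.00077) = 2.185.
Step 4 — Bandwidth: Δω = ω₀/Q = 1.229e+04 rad/s; BW = Δω/(2π) = 1956 Hz.

(a) f₀ = 4275 Hz  (b) Q = 2.185  (c) BW = 1956 Hz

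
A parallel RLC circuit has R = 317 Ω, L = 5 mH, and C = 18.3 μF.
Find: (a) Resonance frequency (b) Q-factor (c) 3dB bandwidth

Step 1 — Resonance: ω₀ = 1/√(LC) = 1/√(0.005·1.83e-05) = 3306 rad/s.
Step 2 — f₀ = ω₀/(2π) = 526.2 Hz.
Step 3 — Parallel Q: Q = R/(ω₀L) = 317/(3306·0.005) = 19.18.
Step 4 — Bandwidth: Δω = ω₀/Q = 172.4 rad/s; BW = Δω/(2π) = 27.44 Hz.

(a) f₀ = 526.2 Hz  (b) Q = 19.18  (c) BW = 27.44 Hz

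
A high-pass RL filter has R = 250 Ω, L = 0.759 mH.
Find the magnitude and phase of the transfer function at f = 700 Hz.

Step 1 — Angular frequency: ω = 2π·700 = 4398 rad/s.
Step 2 — Transfer function: H(jω) = jωL/(R + jωL).
Step 3 — Numerator jωL = j·3.338; denominator R + jωL = 250 + j3.338.
Step 4 — H = 0.0001783 + j0.01335.
Step 5 — Magnitude: |H| = 0.01335 (-37.5 dB); phase: φ = 89.2°.

|H| = 0.01335 (-37.5 dB), φ = 89.2°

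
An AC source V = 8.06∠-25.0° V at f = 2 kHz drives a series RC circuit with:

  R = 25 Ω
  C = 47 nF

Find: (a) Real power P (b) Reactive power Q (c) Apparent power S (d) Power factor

Step 1 — Angular frequency: ω = 2π·f = 2π·2000 = 1.257e+04 rad/s.
Step 2 — Component impedances:
  R: Z = R = 25 Ω
  C: Z = 1/(jωC) = -j/(ω·C) = 0 - j1693 Ω
Step 3 — Series combination: Z_total = R + C = 25 - j1693 Ω = 1693∠-89.2° Ω.
Step 4 — Source phasor: V = 8.06∠-25.0° V = 7.305 - j3.406 V.
Step 5 — Current: I = V / Z = 0.002075 + j0.004284 A = 0.00476∠64.2° A.
Step 6 — Complex power: S = V·I* = 0.0005664 - j0.03836 VA.
Step 7 — Real power: P = Re(S) = 0.0005664 W.
Step 8 — Reactive power: Q = Im(S) = -0.03836 VAR.
Step 9 — Apparent power: |S| = 0.03836 VA.
Step 10 — Power factor: PF = P/|S| = 0.01476 (leading).

(a) P = 0.0005664 W  (b) Q = -0.03836 VAR  (c) S = 0.03836 VA  (d) PF = 0.01476 (leading)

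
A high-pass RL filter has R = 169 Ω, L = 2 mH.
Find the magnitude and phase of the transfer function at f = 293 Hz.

Step 1 — Angular frequency: ω = 2π·293 = 1841 rad/s.
Step 2 — Transfer function: H(jω) = jωL/(R + jωL).
Step 3 — Numerator jωL = j·3.682; denominator R + jωL = 169 + j3.682.
Step 4 — H = 0.0004744 + j0.02178.
Step 5 — Magnitude: |H| = 0.02178 (-33.2 dB); phase: φ = 88.8°.

|H| = 0.02178 (-33.2 dB), φ = 88.8°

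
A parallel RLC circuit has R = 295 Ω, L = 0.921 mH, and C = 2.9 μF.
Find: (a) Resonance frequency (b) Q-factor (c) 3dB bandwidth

Step 1 — Resonance: ω₀ = 1/√(LC) = 1/√(0.000921·2.9e-06) = 1.935e+04 rad/s.
Step 2 — f₀ = ω₀/(2π) = 3080 Hz.
Step 3 — Parallel Q: Q = R/(ω₀L) = 295/(1.935e+04·0.000921) = 16.55.
Step 4 — Bandwidth: Δω = ω₀/Q = 1169 rad/s; BW = Δω/(2π) = 186 Hz.

(a) f₀ = 3080 Hz  (b) Q = 16.55  (c) BW = 186 Hz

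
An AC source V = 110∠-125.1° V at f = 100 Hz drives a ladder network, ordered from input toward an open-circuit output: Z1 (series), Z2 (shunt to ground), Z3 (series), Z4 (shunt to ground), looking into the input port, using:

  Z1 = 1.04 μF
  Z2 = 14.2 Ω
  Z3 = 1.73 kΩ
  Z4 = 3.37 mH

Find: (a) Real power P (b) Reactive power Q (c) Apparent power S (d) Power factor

Step 1 — Angular frequency: ω = 2π·f = 2π·100 = 628.3 rad/s.
Step 2 — Component impedances:
  Z1: Z = 1/(jωC) = -j/(ω·C) = 0 - j1530 Ω
  Z2: Z = R = 14.2 Ω
  Z3: Z = R = 1730 Ω
  Z4: Z = jωL = j·628.3·0.00337 = 0 + j2.117 Ω
Step 3 — Ladder network (open output): work backward from the far end, alternating series and parallel combinations. Z_in = 14.08 - j1530 Ω = 1530∠-89.5° Ω.
Step 4 — Source phasor: V = 110∠-125.1° V = -63.25 - j90 V.
Step 5 — Current: I = V / Z = 0.05842 - j0.04187 A = 0.07188∠-35.6° A.
Step 6 — Complex power: S = V·I* = 0.07276 - j7.906 VA.
Step 7 — Real power: P = Re(S) = 0.07276 W.
Step 8 — Reactive power: Q = Im(S) = -7.906 VAR.
Step 9 — Apparent power: |S| = 7.906 VA.
Step 10 — Power factor: PF = P/|S| = 0.009203 (leading).

(a) P = 0.07276 W  (b) Q = -7.906 VAR  (c) S = 7.906 VA  (d) PF = 0.009203 (leading)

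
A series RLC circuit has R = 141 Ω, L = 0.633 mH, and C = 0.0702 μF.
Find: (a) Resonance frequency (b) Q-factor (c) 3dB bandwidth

Step 1 — Resonance condition Im(Z)=0 gives ω₀ = 1/√(LC).
Step 2 — ω₀ = 1/√(0.000633·7.02e-08) = 1.5e+05 rad/s.
Step 3 — f₀ = ω₀/(2π) = 2.388e+04 Hz.
Step 4 — Series Q: Q = ω₀L/R = 1.5e+05·0.000633/141 = 0.6735.
Step 5 — 3dB bandwidth: Δω = ω₀/Q = 2.227e+05 rad/s; BW = Δω/(2π) = 3.545e+04 Hz.

(a) f₀ = 2.388e+04 Hz  (b) Q = 0.6735  (c) BW = 3.545e+04 Hz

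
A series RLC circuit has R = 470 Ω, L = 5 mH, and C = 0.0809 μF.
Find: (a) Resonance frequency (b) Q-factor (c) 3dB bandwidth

Step 1 — Resonance condition Im(Z)=0 gives ω₀ = 1/√(LC).
Step 2 — ω₀ = 1/√(0.005·8.09e-08) = 4.972e+04 rad/s.
Step 3 — f₀ = ω₀/(2π) = 7913 Hz.
Step 4 — Series Q: Q = ω₀L/R = 4.972e+04·0.005/470 = 0.5289.
Step 5 — 3dB bandwidth: Δω = ω₀/Q = 9.4e+04 rad/s; BW = Δω/(2π) = 1.496e+04 Hz.

(a) f₀ = 7913 Hz  (b) Q = 0.5289  (c) BW = 1.496e+04 Hz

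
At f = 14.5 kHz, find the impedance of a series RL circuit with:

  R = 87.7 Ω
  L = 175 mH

Step 1 — Angular frequency: ω = 2π·f = 2π·1.45e+04 = 9.111e+04 rad/s.
Step 2 — Component impedances:
  R: Z = R = 87.7 Ω
  L: Z = jωL = j·9.111e+04·0.175 = 0 + j1.594e+04 Ω
Step 3 — Series combination: Z_total = R + L = 87.7 + j1.594e+04 Ω = 1.594e+04∠89.7° Ω.

Z = 87.7 + j1.594e+04 Ω = 1.594e+04∠89.7° Ω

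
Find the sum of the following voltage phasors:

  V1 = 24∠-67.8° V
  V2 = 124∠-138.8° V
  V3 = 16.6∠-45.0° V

Step 1 — Convert each phasor to rectangular form:
  V1 = 24·(cos(-67.8°) + j·sin(-67.8°)) = 9.068 - j22.22 V
  V2 = 124·(cos(-138.8°) + j·sin(-138.8°)) = -93.3 - j81.68 V
  V3 = 16.6·(cos(-45.0°) + j·sin(-45.0°)) = 11.74 - j11.74 V
Step 2 — Sum components: V_total = -72.49 - j115.6 V.
Step 3 — Convert to polar: |V_total| = 136.5 V, ∠V_total = -122.1°.

V_total = 136.5∠-122.1° V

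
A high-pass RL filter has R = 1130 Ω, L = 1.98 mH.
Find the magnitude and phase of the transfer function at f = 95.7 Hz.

Step 1 — Angular frequency: ω = 2π·95.7 = 601.3 rad/s.
Step 2 — Transfer function: H(jω) = jωL/(R + jωL).
Step 3 — Numerator jωL = j·1.191; denominator R + jωL = 1130 + j1.191.
Step 4 — H = 1.11e-06 + j0.001054.
Step 5 — Magnitude: |H| = 0.001054 (-59.5 dB); phase: φ = 89.9°.

|H| = 0.001054 (-59.5 dB), φ = 89.9°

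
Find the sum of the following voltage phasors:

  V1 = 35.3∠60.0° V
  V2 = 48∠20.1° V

Step 1 — Convert each phasor to rectangular form:
  V1 = 35.3·(cos(60.0°) + j·sin(60.0°)) = 17.65 + j30.57 V
  V2 = 48·(cos(20.1°) + j·sin(20.1°)) = 45.08 + j16.5 V
Step 2 — Sum components: V_total = 62.73 + j47.07 V.
Step 3 — Convert to polar: |V_total| = 78.42 V, ∠V_total = 36.9°.

V_total = 78.42∠36.9° V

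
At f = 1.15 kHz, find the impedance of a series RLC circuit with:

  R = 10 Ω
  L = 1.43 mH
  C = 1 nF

Step 1 — Angular frequency: ω = 2π·f = 2π·1150 = 7226 rad/s.
Step 2 — Component impedances:
  R: Z = R = 10 Ω
  L: Z = jωL = j·7226·0.00143 = 0 + j10.33 Ω
  C: Z = 1/(jωC) = -j/(ω·C) = 0 - j1.384e+05 Ω
Step 3 — Series combination: Z_total = R + L + C = 10 - j1.384e+05 Ω = 1.384e+05∠-90.0° Ω.

Z = 10 - j1.384e+05 Ω = 1.384e+05∠-90.0° Ω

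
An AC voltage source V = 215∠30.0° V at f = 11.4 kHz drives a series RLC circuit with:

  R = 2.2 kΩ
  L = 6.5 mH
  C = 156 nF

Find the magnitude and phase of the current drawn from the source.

Step 1 — Angular frequency: ω = 2π·f = 2π·1.14e+04 = 7.163e+04 rad/s.
Step 2 — Component impedances:
  R: Z = R = 2200 Ω
  L: Z = jωL = j·7.163e+04·0.0065 = 0 + j465.6 Ω
  C: Z = 1/(jωC) = -j/(ω·C) = 0 - j89.49 Ω
Step 3 — Series combination: Z_total = R + L + C = 2200 + j376.1 Ω = 2232∠9.7° Ω.
Step 4 — Source phasor: V = 215∠30.0° V = 186.2 + j107.5 V.
Step 5 — Ohm's law: I = V / Z_total = (186.2 + j107.5) / (2200 + j376.1) = 0.09035 + j0.03342 A.
Step 6 — Convert to polar: |I| = 0.09633 A, ∠I = 20.3°.

I = 0.09633∠20.3° A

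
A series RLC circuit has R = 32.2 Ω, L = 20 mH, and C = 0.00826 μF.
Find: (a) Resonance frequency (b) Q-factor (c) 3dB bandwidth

Step 1 — Resonance: ω₀ = 1/√(LC) = 1/√(0.02·8.26e-09) = 7.78e+04 rad/s.
Step 2 — f₀ = ω₀/(2π) = 1.238e+04 Hz.
Step 3 — Series Q: Q = ω₀L/R = 7.78e+04·0.02/32.2 = 48.32.
Step 4 — Bandwidth: Δω = ω₀/Q = 1610 rad/s; BW = Δω/(2π) = 256.2 Hz.

(a) f₀ = 1.238e+04 Hz  (b) Q = 48.32  (c) BW = 256.2 Hz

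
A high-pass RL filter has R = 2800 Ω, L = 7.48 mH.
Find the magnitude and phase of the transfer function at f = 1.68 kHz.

Step 1 — Angular frequency: ω = 2π·1680 = 1.056e+04 rad/s.
Step 2 — Transfer function: H(jω) = jωL/(R + jωL).
Step 3 — Numerator jωL = j·78.96; denominator R + jωL = 2800 + j78.96.
Step 4 — H = 0.0007945 + j0.02818.
Step 5 — Magnitude: |H| = 0.02819 (-31.0 dB); phase: φ = 88.4°.

|H| = 0.02819 (-31.0 dB), φ = 88.4°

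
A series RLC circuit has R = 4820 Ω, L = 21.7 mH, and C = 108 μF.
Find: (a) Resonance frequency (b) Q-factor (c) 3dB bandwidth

Step 1 — Resonance condition Im(Z)=0 gives ω₀ = 1/√(LC).
Step 2 — ω₀ = 1/√(0.0217·0.000108) = 653.2 rad/s.
Step 3 — f₀ = ω₀/(2π) = 104 Hz.
Step 4 — Series Q: Q = ω₀L/R = 653.2·0.0217/4820 = 0.002941.
Step 5 — 3dB bandwidth: Δω = ω₀/Q = 2.221e+05 rad/s; BW = Δω/(2π) = 3.535e+04 Hz.

(a) f₀ = 104 Hz  (b) Q = 0.002941  (c) BW = 3.535e+04 Hz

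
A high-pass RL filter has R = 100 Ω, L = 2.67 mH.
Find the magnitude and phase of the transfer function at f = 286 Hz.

Step 1 — Angular frequency: ω = 2π·286 = 1797 rad/s.
Step 2 — Transfer function: H(jω) = jωL/(R + jωL).
Step 3 — Numerator jωL = j·4.798; denominator R + jωL = 100 + j4.798.
Step 4 — H = 0.002297 + j0.04787.
Step 5 — Magnitude: |H| = 0.04792 (-26.4 dB); phase: φ = 87.3°.

|H| = 0.04792 (-26.4 dB), φ = 87.3°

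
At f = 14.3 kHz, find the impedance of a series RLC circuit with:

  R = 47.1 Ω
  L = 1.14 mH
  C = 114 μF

Step 1 — Angular frequency: ω = 2π·f = 2π·1.43e+04 = 8.985e+04 rad/s.
Step 2 — Component impedances:
  R: Z = R = 47.1 Ω
  L: Z = jωL = j·8.985e+04·0.00114 = 0 + j102.4 Ω
  C: Z = 1/(jωC) = -j/(ω·C) = 0 - j0.09763 Ω
Step 3 — Series combination: Z_total = R + L + C = 47.1 + j102.3 Ω = 112.6∠65.3° Ω.

Z = 47.1 + j102.3 Ω = 112.6∠65.3° Ω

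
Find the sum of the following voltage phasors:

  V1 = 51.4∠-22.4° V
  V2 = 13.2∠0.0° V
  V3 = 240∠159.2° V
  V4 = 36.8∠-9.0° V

Step 1 — Convert each phasor to rectangular form:
  V1 = 51.4·(cos(-22.4°) + j·sin(-22.4°)) = 47.52 - j19.59 V
  V2 = 13.2·(cos(0.0°) + j·sin(0.0°)) = 13.2 V
  V3 = 240·(cos(159.2°) + j·sin(159.2°)) = -224.4 + j85.23 V
  V4 = 36.8·(cos(-9.0°) + j·sin(-9.0°)) = 36.35 - j5.757 V
Step 2 — Sum components: V_total = -127.3 + j59.88 V.
Step 3 — Convert to polar: |V_total| = 140.7 V, ∠V_total = 154.8°.

V_total = 140.7∠154.8° V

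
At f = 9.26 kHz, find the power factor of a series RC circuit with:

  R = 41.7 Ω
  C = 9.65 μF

Step 1 — Angular frequency: ω = 2π·f = 2π·9260 = 5.818e+04 rad/s.
Step 2 — Component impedances:
  R: Z = R = 41.7 Ω
  C: Z = 1/(jωC) = -j/(ω·C) = 0 - j1.781 Ω
Step 3 — Series combination: Z_total = R + C = 41.7 - j1.781 Ω = 41.74∠-2.4° Ω.
Step 4 — Power factor: PF = cos(φ) = Re(Z)/|Z| = 41.7/41.738 = 0.9991.
Step 5 — Type: Im(Z) = -1.781 ⇒ leading (phase φ = -2.4°).

PF = 0.9991 (leading, φ = -2.4°)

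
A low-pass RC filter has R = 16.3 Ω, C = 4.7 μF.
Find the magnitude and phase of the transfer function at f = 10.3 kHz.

Step 1 — Angular frequency: ω = 2π·1.03e+04 = 6.472e+04 rad/s.
Step 2 — Transfer function: H(jω) = 1/(1 + jωRC).
Step 3 — Denominator: 1 + jωRC = 1 + j·6.472e+04·16.3·4.7e-06 = 1 + j4.958.
Step 4 — H = 0.03909 - j0.1938.
Step 5 — Magnitude: |H| = 0.1977 (-14.1 dB); phase: φ = -78.6°.

|H| = 0.1977 (-14.1 dB), φ = -78.6°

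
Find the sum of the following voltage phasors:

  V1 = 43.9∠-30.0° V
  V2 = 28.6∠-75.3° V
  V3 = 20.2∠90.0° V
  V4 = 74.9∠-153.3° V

Step 1 — Convert each phasor to rectangular form:
  V1 = 43.9·(cos(-30.0°) + j·sin(-30.0°)) = 38.02 - j21.95 V
  V2 = 28.6·(cos(-75.3°) + j·sin(-75.3°)) = 7.257 - j27.66 V
  V3 = 20.2·(cos(90.0°) + j·sin(90.0°)) = 0 + j20.2 V
  V4 = 74.9·(cos(-153.3°) + j·sin(-153.3°)) = -66.91 - j33.65 V
Step 2 — Sum components: V_total = -21.64 - j63.07 V.
Step 3 — Convert to polar: |V_total| = 66.68 V, ∠V_total = -108.9°.

V_total = 66.68∠-108.9° V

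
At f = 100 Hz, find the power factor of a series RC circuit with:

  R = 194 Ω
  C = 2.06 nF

Step 1 — Angular frequency: ω = 2π·f = 2π·100 = 628.3 rad/s.
Step 2 — Component impedances:
  R: Z = R = 194 Ω
  C: Z = 1/(jωC) = -j/(ω·C) = 0 - j7.726e+05 Ω
Step 3 — Series combination: Z_total = R + C = 194 - j7.726e+05 Ω = 7.726e+05∠-90.0° Ω.
Step 4 — Power factor: PF = cos(φ) = Re(Z)/|Z| = 194/7.726e+05 = 0.0002511.
Step 5 — Type: Im(Z) = -7.726e+05 ⇒ leading (phase φ = -90.0°).

PF = 0.0002511 (leading, φ = -90.0°)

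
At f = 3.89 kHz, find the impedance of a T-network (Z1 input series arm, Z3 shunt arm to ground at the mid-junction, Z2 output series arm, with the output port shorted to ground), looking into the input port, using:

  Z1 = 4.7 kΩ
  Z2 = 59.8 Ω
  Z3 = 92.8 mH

Step 1 — Angular frequency: ω = 2π·f = 2π·3890 = 2.444e+04 rad/s.
Step 2 — Component impedances:
  Z1: Z = R = 4700 Ω
  Z2: Z = R = 59.8 Ω
  Z3: Z = jωL = j·2.444e+04·0.0928 = 0 + j2268 Ω
Step 3 — With the output port shorted to ground, the output series arm Z2 runs from the junction to ground; the shunt arm Z3 also runs from the junction to ground. They appear in parallel: Z3 || Z2 = 59.76 + j1.576 Ω.
Step 4 — Series with input arm Z1: Z_in = Z1 + (Z3 || Z2) = 4760 + j1.576 Ω = 4760∠0.0° Ω.

Z = 4760 + j1.576 Ω = 4760∠0.0° Ω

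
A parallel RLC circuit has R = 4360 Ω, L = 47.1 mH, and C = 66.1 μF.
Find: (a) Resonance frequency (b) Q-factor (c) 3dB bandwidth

Step 1 — Resonance: ω₀ = 1/√(LC) = 1/√(0.0471·6.61e-05) = 566.7 rad/s.
Step 2 — f₀ = ω₀/(2π) = 90.2 Hz.
Step 3 — Parallel Q: Q = R/(ω₀L) = 4360/(566.7·0.0471) = 163.3.
Step 4 — Bandwidth: Δω = ω₀/Q = 3.47 rad/s; BW = Δω/(2π) = 0.5522 Hz.

(a) f₀ = 90.2 Hz  (b) Q = 163.3  (c) BW = 0.5522 Hz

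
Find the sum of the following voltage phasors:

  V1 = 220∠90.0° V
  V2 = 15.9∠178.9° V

Step 1 — Convert each phasor to rectangular form:
  V1 = 220·(cos(90.0°) + j·sin(90.0°)) = 0 + j220 V
  V2 = 15.9·(cos(178.9°) + j·sin(178.9°)) = -15.9 + j0.3052 V
Step 2 — Sum components: V_total = -15.9 + j220.3 V.
Step 3 — Convert to polar: |V_total| = 220.9 V, ∠V_total = 94.1°.

V_total = 220.9∠94.1° V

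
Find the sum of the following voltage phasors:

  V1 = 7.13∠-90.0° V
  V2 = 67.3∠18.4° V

Step 1 — Convert each phasor to rectangular form:
  V1 = 7.13·(cos(-90.0°) + j·sin(-90.0°)) = 0 - j7.13 V
  V2 = 67.3·(cos(18.4°) + j·sin(18.4°)) = 63.86 + j21.24 V
Step 2 — Sum components: V_total = 63.86 + j14.11 V.
Step 3 — Convert to polar: |V_total| = 65.4 V, ∠V_total = 12.5°.

V_total = 65.4∠12.5° V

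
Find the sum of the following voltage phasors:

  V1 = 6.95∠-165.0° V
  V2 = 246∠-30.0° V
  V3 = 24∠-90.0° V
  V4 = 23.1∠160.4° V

Step 1 — Convert each phasor to rectangular form:
  V1 = 6.95·(cos(-165.0°) + j·sin(-165.0°)) = -6.713 - j1.799 V
  V2 = 246·(cos(-30.0°) + j·sin(-30.0°)) = 213 - j123 V
  V3 = 24·(cos(-90.0°) + j·sin(-90.0°)) = 0 - j24 V
  V4 = 23.1·(cos(160.4°) + j·sin(160.4°)) = -21.76 + j7.749 V
Step 2 — Sum components: V_total = 184.6 - j141 V.
Step 3 — Convert to polar: |V_total| = 232.3 V, ∠V_total = -37.4°.

V_total = 232.3∠-37.4° V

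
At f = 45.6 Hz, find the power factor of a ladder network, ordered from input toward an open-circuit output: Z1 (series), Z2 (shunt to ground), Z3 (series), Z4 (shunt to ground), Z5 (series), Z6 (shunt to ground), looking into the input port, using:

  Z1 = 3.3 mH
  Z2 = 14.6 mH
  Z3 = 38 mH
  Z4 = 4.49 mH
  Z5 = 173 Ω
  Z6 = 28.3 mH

Step 1 — Angular frequency: ω = 2π·f = 2π·45.6 = 286.5 rad/s.
Step 2 — Component impedances:
  Z1: Z = jωL = j·286.5·0.0033 = 0 + j0.9455 Ω
  Z2: Z = jωL = j·286.5·0.0146 = 0 + j4.183 Ω
  Z3: Z = jωL = j·286.5·0.038 = 0 + j10.89 Ω
  Z4: Z = jωL = j·286.5·0.00449 = 0 + j1.286 Ω
  Z5: Z = R = 173 Ω
  Z6: Z = jωL = j·286.5·0.0283 = 0 + j8.108 Ω
Step 3 — Ladder network (open output): work backward from the far end, alternating series and parallel combinations. Z_in = 0.0006238 + j4.059 Ω = 4.059∠90.0° Ω.
Step 4 — Power factor: PF = cos(φ) = Re(Z)/|Z| = 0.0006238/4.059 = 0.0001537.
Step 5 — Type: Im(Z) = 4.059 ⇒ lagging (phase φ = 90.0°).

PF = 0.0001537 (lagging, φ = 90.0°)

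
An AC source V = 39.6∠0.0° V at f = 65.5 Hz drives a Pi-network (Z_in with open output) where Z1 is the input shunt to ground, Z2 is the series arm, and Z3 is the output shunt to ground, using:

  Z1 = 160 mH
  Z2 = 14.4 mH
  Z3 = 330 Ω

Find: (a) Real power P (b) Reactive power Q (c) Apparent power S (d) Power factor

Step 1 — Angular frequency: ω = 2π·f = 2π·65.5 = 411.5 rad/s.
Step 2 — Component impedances:
  Z1: Z = jωL = j·411.5·0.16 = 0 + j65.85 Ω
  Z2: Z = jωL = j·411.5·0.0144 = 0 + j5.926 Ω
  Z3: Z = R = 330 Ω
Step 3 — With open output, the series arm Z2 and the output shunt Z3 appear in series to ground: Z2 + Z3 = 330 + j5.926 Ω.
Step 4 — Parallel with input shunt Z1: Z_in = Z1 || (Z2 + Z3) = 12.55 + j63.12 Ω = 64.35∠78.8° Ω.
Step 5 — Source phasor: V = 39.6∠0.0° V = 39.6 V.
Step 6 — Current: I = V / Z = 0.12 - j0.6035 A = 0.6153∠-78.8° A.
Step 7 — Complex power: S = V·I* = 4.75 + j23.9 VA.
Step 8 — Real power: P = Re(S) = 4.75 W.
Step 9 — Reactive power: Q = Im(S) = 23.9 VAR.
Step 10 — Apparent power: |S| = 24.37 VA.
Step 11 — Power factor: PF = P/|S| = 0.1949 (lagging).

(a) P = 4.75 W  (b) Q = 23.9 VAR  (c) S = 24.37 VA  (d) PF = 0.1949 (lagging)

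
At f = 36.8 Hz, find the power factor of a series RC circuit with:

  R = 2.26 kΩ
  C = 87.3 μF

Step 1 — Angular frequency: ω = 2π·f = 2π·36.8 = 231.2 rad/s.
Step 2 — Component impedances:
  R: Z = R = 2260 Ω
  C: Z = 1/(jωC) = -j/(ω·C) = 0 - j49.54 Ω
Step 3 — Series combination: Z_total = R + C = 2260 - j49.54 Ω = 2261∠-1.3° Ω.
Step 4 — Power factor: PF = cos(φ) = Re(Z)/|Z| = 2260/2260.5 = 0.9998.
Step 5 — Type: Im(Z) = -49.54 ⇒ leading (phase φ = -1.3°).

PF = 0.9998 (leading, φ = -1.3°)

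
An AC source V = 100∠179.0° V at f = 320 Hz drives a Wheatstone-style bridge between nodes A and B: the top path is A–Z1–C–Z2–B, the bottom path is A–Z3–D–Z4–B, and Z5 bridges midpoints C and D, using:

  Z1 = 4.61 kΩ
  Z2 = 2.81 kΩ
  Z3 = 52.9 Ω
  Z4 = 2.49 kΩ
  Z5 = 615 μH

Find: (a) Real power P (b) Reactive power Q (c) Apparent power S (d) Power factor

Step 1 — Angular frequency: ω = 2π·f = 2π·320 = 2011 rad/s.
Step 2 — Component impedances:
  Z1: Z = R = 4610 Ω
  Z2: Z = R = 2810 Ω
  Z3: Z = R = 52.9 Ω
  Z4: Z = R = 2490 Ω
  Z5: Z = jωL = j·2011·0.000615 = 0 + j1.237 Ω
Step 3 — Bridge requires nodal analysis (the Z5 bridge couples midpoints C and D, so the two paths cannot be reduced to a simple series/parallel combination). Setting node B to ground and injecting 1 A at node A, the 3-node admittance system at A, C, D solves to V_A = Z_AB = 1372 + j0.2599 Ω = 1372∠0.0° Ω.
Step 4 — Source phasor: V = 100∠179.0° V = -99.98 + j1.745 V.
Step 5 — Current: I = V / Z = -0.07285 + j0.001285 A = 0.07286∠179.0° A.
Step 6 — Complex power: S = V·I* = 7.286 + j0.00138 VA.
Step 7 — Real power: P = Re(S) = 7.286 W.
Step 8 — Reactive power: Q = Im(S) = 0.00138 VAR.
Step 9 — Apparent power: |S| = 7.286 VA.
Step 10 — Power factor: PF = P/|S| = 1 (lagging).

(a) P = 7.286 W  (b) Q = 0.00138 VAR  (c) S = 7.286 VA  (d) PF = 1 (lagging)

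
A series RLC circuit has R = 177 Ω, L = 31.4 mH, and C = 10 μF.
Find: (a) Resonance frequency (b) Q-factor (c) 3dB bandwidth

Step 1 — Resonance condition Im(Z)=0 gives ω₀ = 1/√(LC).
Step 2 — ω₀ = 1/√(0.0314·1e-05) = 1785 rad/s.
Step 3 — f₀ = ω₀/(2π) = 284 Hz.
Step 4 — Series Q: Q = ω₀L/R = 1785·0.0314/177 = 0.3166.
Step 5 — 3dB bandwidth: Δω = ω₀/Q = 5637 rad/s; BW = Δω/(2π) = 897.1 Hz.

(a) f₀ = 284 Hz  (b) Q = 0.3166  (c) BW = 897.1 Hz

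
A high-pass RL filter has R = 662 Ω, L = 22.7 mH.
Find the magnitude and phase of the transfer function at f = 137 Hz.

Step 1 — Angular frequency: ω = 2π·137 = 860.8 rad/s.
Step 2 — Transfer function: H(jω) = jωL/(R + jωL).
Step 3 — Numerator jωL = j·19.54; denominator R + jωL = 662 + j19.54.
Step 4 — H = 0.0008705 + j0.02949.
Step 5 — Magnitude: |H| = 0.0295 (-30.6 dB); phase: φ = 88.3°.

|H| = 0.0295 (-30.6 dB), φ = 88.3°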